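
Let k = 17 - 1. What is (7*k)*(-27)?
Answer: -3024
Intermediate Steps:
k = 16
(7*k)*(-27) = (7*16)*(-27) = 112*(-27) = -3024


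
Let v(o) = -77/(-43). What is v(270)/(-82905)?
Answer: -77/3564915 ≈ -2.1599e-5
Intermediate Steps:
v(o) = 77/43 (v(o) = -77*(-1/43) = 77/43)
v(270)/(-82905) = (77/43)/(-82905) = (77/43)*(-1/82905) = -77/3564915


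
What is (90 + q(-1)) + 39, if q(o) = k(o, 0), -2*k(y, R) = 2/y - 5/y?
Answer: 255/2 ≈ 127.50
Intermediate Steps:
k(y, R) = 3/(2*y) (k(y, R) = -(2/y - 5/y)/2 = -(-3)/(2*y) = 3/(2*y))
q(o) = 3/(2*o)
(90 + q(-1)) + 39 = (90 + (3/2)/(-1)) + 39 = (90 + (3/2)*(-1)) + 39 = (90 - 3/2) + 39 = 177/2 + 39 = 255/2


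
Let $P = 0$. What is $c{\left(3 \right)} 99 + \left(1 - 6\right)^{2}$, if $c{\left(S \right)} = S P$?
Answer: $25$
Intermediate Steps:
$c{\left(S \right)} = 0$ ($c{\left(S \right)} = S 0 = 0$)
$c{\left(3 \right)} 99 + \left(1 - 6\right)^{2} = 0 \cdot 99 + \left(1 - 6\right)^{2} = 0 + \left(-5\right)^{2} = 0 + 25 = 25$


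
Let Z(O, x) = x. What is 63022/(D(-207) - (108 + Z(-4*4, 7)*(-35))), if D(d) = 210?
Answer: 63022/347 ≈ 181.62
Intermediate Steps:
63022/(D(-207) - (108 + Z(-4*4, 7)*(-35))) = 63022/(210 - (108 + 7*(-35))) = 63022/(210 - (108 - 245)) = 63022/(210 - 1*(-137)) = 63022/(210 + 137) = 63022/347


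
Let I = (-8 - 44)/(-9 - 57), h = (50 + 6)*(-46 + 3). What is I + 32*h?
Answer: -2542822/33 ≈ -77055.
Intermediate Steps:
h = -2408 (h = 56*(-43) = -2408)
I = 26/33 (I = -52/(-66) = -52*(-1/66) = 26/33 ≈ 0.78788)
I + 32*h = 26/33 + 32*(-2408) = 26/33 - 77056 = -2542822/33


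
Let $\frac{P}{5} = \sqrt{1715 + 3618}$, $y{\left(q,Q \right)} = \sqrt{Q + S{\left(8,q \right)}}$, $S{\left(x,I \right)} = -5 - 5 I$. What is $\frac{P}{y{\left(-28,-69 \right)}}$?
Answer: $\frac{5 \sqrt{351978}}{66} \approx 44.945$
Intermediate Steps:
$y{\left(q,Q \right)} = \sqrt{-5 + Q - 5 q}$ ($y{\left(q,Q \right)} = \sqrt{Q - \left(5 + 5 q\right)} = \sqrt{-5 + Q - 5 q}$)
$P = 5 \sqrt{5333}$ ($P = 5 \sqrt{1715 + 3618} = 5 \sqrt{5333} \approx 365.14$)
$\frac{P}{y{\left(-28,-69 \right)}} = \frac{5 \sqrt{5333}}{\sqrt{-5 - 69 - -140}} = \frac{5 \sqrt{5333}}{\sqrt{-5 - 69 + 140}} = \frac{5 \sqrt{5333}}{\sqrt{66}} = 5 \sqrt{5333} \frac{\sqrt{66}}{66} = \frac{5 \sqrt{351978}}{66}$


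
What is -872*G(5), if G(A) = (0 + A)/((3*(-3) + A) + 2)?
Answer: 2180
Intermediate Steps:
G(A) = A/(-7 + A) (G(A) = A/((-9 + A) + 2) = A/(-7 + A))
-872*G(5) = -4360/(-7 + 5) = -4360/(-2) = -4360*(-1)/2 = -872*(-5/2) = 2180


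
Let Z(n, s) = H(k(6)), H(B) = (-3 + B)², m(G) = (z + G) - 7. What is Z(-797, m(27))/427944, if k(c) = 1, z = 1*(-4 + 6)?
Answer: 1/106986 ≈ 9.3470e-6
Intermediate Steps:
z = 2 (z = 1*2 = 2)
m(G) = -5 + G (m(G) = (2 + G) - 7 = -5 + G)
Z(n, s) = 4 (Z(n, s) = (-3 + 1)² = (-2)² = 4)
Z(-797, m(27))/427944 = 4/427944 = 4*(1/427944) = 1/106986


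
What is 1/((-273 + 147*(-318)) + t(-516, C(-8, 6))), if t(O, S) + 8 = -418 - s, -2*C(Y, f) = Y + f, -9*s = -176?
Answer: -9/427181 ≈ -2.1068e-5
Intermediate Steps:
s = 176/9 (s = -1/9*(-176) = 176/9 ≈ 19.556)
C(Y, f) = -Y/2 - f/2 (C(Y, f) = -(Y + f)/2 = -Y/2 - f/2)
t(O, S) = -4010/9 (t(O, S) = -8 + (-418 - 1*176/9) = -8 + (-418 - 176/9) = -8 - 3938/9 = -4010/9)
1/((-273 + 147*(-318)) + t(-516, C(-8, 6))) = 1/((-273 + 147*(-318)) - 4010/9) = 1/((-273 - 46746) - 4010/9) = 1/(-47019 - 4010/9) = 1/(-427181/9) = -9/427181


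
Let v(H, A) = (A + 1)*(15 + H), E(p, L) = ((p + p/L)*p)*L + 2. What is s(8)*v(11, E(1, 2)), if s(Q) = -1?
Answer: -156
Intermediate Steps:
E(p, L) = 2 + L*p*(p + p/L) (E(p, L) = (p*(p + p/L))*L + 2 = L*p*(p + p/L) + 2 = 2 + L*p*(p + p/L))
v(H, A) = (1 + A)*(15 + H)
s(8)*v(11, E(1, 2)) = -(15 + 11 + 15*(2 + 1**2 + 2*1**2) + (2 + 1**2 + 2*1**2)*11) = -(15 + 11 + 15*(2 + 1 + 2*1) + (2 + 1 + 2*1)*11) = -(15 + 11 + 15*(2 + 1 + 2) + (2 + 1 + 2)*11) = -(15 + 11 + 15*5 + 5*11) = -(15 + 11 + 75 + 55) = -1*156 = -156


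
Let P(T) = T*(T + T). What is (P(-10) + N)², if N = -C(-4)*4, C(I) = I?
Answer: 46656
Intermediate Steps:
P(T) = 2*T² (P(T) = T*(2*T) = 2*T²)
N = 16 (N = -1*(-4)*4 = 4*4 = 16)
(P(-10) + N)² = (2*(-10)² + 16)² = (2*100 + 16)² = (200 + 16)² = 216² = 46656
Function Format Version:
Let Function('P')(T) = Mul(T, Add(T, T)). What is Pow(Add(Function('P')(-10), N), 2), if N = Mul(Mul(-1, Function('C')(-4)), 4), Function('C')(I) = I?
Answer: 46656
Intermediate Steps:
Function('P')(T) = Mul(2, Pow(T, 2)) (Function('P')(T) = Mul(T, Mul(2, T)) = Mul(2, Pow(T, 2)))
N = 16 (N = Mul(Mul(-1, -4), 4) = Mul(4, 4) = 16)
Pow(Add(Function('P')(-10), N), 2) = Pow(Add(Mul(2, Pow(-10, 2)), 16), 2) = Pow(Add(Mul(2, 100), 16), 2) = Pow(Add(200, 16), 2) = Pow(216, 2) = 46656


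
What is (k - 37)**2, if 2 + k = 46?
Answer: 49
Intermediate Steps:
k = 44 (k = -2 + 46 = 44)
(k - 37)**2 = (44 - 37)**2 = 7**2 = 49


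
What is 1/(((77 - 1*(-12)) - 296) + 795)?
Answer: 1/588 ≈ 0.0017007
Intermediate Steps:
1/(((77 - 1*(-12)) - 296) + 795) = 1/(((77 + 12) - 296) + 795) = 1/((89 - 296) + 795) = 1/(-207 + 795) = 1/588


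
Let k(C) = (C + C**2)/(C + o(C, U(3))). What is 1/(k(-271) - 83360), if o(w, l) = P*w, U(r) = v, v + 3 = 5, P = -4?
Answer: -1/83270 ≈ -1.2009e-5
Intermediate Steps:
v = 2 (v = -3 + 5 = 2)
U(r) = 2
o(w, l) = -4*w
k(C) = -(C + C**2)/(3*C) (k(C) = (C + C**2)/(C - 4*C) = (C + C**2)/((-3*C)) = (C + C**2)*(-1/(3*C)) = -(C + C**2)/(3*C))
1/(k(-271) - 83360) = 1/((-1/3 - 1/3*(-271)) - 83360) = 1/((-1/3 + 271/3) - 83360) = 1/(90 - 83360) = 1/(-83270) = -1/83270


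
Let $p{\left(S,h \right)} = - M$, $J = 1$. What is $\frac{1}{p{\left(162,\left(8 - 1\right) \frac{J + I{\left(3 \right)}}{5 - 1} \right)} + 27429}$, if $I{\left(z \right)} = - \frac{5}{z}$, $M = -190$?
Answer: $\frac{1}{27619} \approx 3.6207 \cdot 10^{-5}$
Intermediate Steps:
$p{\left(S,h \right)} = 190$ ($p{\left(S,h \right)} = \left(-1\right) \left(-190\right) = 190$)
$\frac{1}{p{\left(162,\left(8 - 1\right) \frac{J + I{\left(3 \right)}}{5 - 1} \right)} + 27429} = \frac{1}{190 + 27429} = \frac{1}{27619}$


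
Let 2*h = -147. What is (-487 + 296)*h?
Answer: 28077/2 ≈ 14039.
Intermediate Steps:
h = -147/2 (h = (½)*(-147) = -147/2 ≈ -73.500)
(-487 + 296)*h = (-487 + 296)*(-147/2) = -191*(-147/2) = 28077/2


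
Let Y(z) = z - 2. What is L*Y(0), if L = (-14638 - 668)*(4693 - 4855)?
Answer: -4959144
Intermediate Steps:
L = 2479572 (L = -15306*(-162) = 2479572)
Y(z) = -2 + z
L*Y(0) = 2479572*(-2 + 0) = 2479572*(-2) = -4959144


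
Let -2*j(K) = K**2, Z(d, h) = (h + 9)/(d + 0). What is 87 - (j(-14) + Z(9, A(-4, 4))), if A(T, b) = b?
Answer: 1652/9 ≈ 183.56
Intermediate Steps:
Z(d, h) = (9 + h)/d
j(K) = -K**2/2
87 - (j(-14) + Z(9, A(-4, 4))) = 87 - (-1/2*(-14)**2 + (9 + 4)/9) = 87 - (-1/2*196 + (1/9)*13) = 87 - (-98 + 13/9) = 87 - 1*(-869/9) = 87 + 869/9 = 1652/9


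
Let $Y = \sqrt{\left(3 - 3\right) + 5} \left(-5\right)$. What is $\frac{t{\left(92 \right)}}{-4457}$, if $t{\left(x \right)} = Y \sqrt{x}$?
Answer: $\frac{10 \sqrt{115}}{4457} \approx 0.024061$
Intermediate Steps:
$Y = - 5 \sqrt{5}$ ($Y = \sqrt{\left(3 - 3\right) + 5} \left(-5\right) = \sqrt{0 + 5} \left(-5\right) = \sqrt{5} \left(-5\right) = - 5 \sqrt{5} \approx -11.18$)
$t{\left(x \right)} = - 5 \sqrt{5} \sqrt{x}$
$\frac{t{\left(92 \right)}}{-4457} = \frac{\left(-5\right) \sqrt{5} \sqrt{92}}{-4457} = - 5 \sqrt{5} \cdot 2 \sqrt{23} \left(- \frac{1}{4457}\right) = - 10 \sqrt{115} \left(- \frac{1}{4457}\right) = \frac{10 \sqrt{115}}{4457}$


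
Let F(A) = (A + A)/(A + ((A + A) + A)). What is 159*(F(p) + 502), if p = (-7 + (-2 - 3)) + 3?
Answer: 159795/2 ≈ 79898.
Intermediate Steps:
p = -9 (p = (-7 - 5) + 3 = -12 + 3 = -9)
F(A) = 1/2 (F(A) = (2*A)/(A + (2*A + A)) = (2*A)/(A + 3*A) = (2*A)/((4*A)) = (2*A)*(1/(4*A)) = 1/2)
159*(F(p) + 502) = 159*(1/2 + 502) = 159*(1005/2) = 159795/2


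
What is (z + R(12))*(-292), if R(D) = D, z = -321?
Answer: 90228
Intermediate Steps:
(z + R(12))*(-292) = (-321 + 12)*(-292) = -309*(-292) = 90228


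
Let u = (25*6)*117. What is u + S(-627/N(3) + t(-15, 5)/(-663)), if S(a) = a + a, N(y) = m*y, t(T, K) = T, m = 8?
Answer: 15468051/884 ≈ 17498.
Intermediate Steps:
N(y) = 8*y
u = 17550 (u = 150*117 = 17550)
S(a) = 2*a
u + S(-627/N(3) + t(-15, 5)/(-663)) = 17550 + 2*(-627/(8*3) - 15/(-663)) = 17550 + 2*(-627/24 - 15*(-1/663)) = 17550 + 2*(-627*1/24 + 5/221) = 17550 + 2*(-209/8 + 5/221) = 17550 + 2*(-46149/1768) = 17550 - 46149/884 = 15468051/884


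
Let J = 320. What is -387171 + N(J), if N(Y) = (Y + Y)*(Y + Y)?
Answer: 22429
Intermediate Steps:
N(Y) = 4*Y² (N(Y) = (2*Y)*(2*Y) = 4*Y²)
-387171 + N(J) = -387171 + 4*320² = -387171 + 4*102400 = -387171 + 409600 = 22429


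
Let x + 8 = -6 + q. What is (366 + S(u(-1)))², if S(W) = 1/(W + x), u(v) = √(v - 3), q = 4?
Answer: (19027 - I)²/2704 ≈ 1.3389e+5 - 14.073*I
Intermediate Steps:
x = -10 (x = -8 + (-6 + 4) = -8 - 2 = -10)
u(v) = √(-3 + v)
S(W) = 1/(-10 + W) (S(W) = 1/(W - 10) = 1/(-10 + W))
(366 + S(u(-1)))² = (366 + 1/(-10 + √(-3 - 1)))² = (366 + 1/(-10 + √(-4)))² = (366 + 1/(-10 + 2*I))² = (366 + (-10 - 2*I)/104)²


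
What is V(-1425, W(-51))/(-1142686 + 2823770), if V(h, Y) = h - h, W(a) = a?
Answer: 0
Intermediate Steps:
V(h, Y) = 0
V(-1425, W(-51))/(-1142686 + 2823770) = 0/(-1142686 + 2823770) = 0/1681084 = 0*(1/1681084) = 0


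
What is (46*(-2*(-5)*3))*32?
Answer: 44160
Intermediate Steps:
(46*(-2*(-5)*3))*32 = (46*(10*3))*32 = (46*30)*32 = 1380*32 = 44160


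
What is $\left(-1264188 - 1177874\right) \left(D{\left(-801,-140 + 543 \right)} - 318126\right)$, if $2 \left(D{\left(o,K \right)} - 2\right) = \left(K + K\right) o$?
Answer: $1565183471474$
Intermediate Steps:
$D{\left(o,K \right)} = 2 + K o$ ($D{\left(o,K \right)} = 2 + \frac{\left(K + K\right) o}{2} = 2 + \frac{2 K o}{2} = 2 + K o$)
$\left(-1264188 - 1177874\right) \left(D{\left(-801,-140 + 543 \right)} - 318126\right) = \left(-1264188 - 1177874\right) \left(\left(2 + \left(-140 + 543\right) \left(-801\right)\right) - 318126\right) = - 2442062 \left(\left(2 + 403 \left(-801\right)\right) - 318126\right) = - 2442062 \left(\left(2 - 322803\right) - 318126\right) = - 2442062 \left(-322801 - 318126\right) = \left(-2442062\right) \left(-640927\right) = 1565183471474$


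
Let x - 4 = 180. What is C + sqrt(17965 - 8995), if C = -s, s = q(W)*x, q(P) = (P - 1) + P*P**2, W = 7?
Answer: -64216 + sqrt(8970) ≈ -64121.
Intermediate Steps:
x = 184 (x = 4 + 180 = 184)
q(P) = -1 + P + P**3 (q(P) = (-1 + P) + P**3 = -1 + P + P**3)
s = 64216 (s = (-1 + 7 + 7**3)*184 = (-1 + 7 + 343)*184 = 349*184 = 64216)
C = -64216 (C = -1*64216 = -64216)
C + sqrt(17965 - 8995) = -64216 + sqrt(17965 - 8995) = -64216 + sqrt(8970)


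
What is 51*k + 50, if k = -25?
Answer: -1225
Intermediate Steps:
51*k + 50 = 51*(-25) + 50 = -1275 + 50 = -1225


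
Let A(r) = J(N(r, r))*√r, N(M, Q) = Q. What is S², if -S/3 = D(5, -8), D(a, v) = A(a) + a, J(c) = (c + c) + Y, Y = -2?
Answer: 3105 + 720*√5 ≈ 4715.0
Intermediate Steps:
J(c) = -2 + 2*c (J(c) = (c + c) - 2 = 2*c - 2 = -2 + 2*c)
A(r) = √r*(-2 + 2*r) (A(r) = (-2 + 2*r)*√r = √r*(-2 + 2*r))
D(a, v) = a + 2*√a*(-1 + a) (D(a, v) = 2*√a*(-1 + a) + a = a + 2*√a*(-1 + a))
S = -15 - 24*√5 (S = -3*(5 + 2*√5*(-1 + 5)) = -3*(5 + 2*√5*4) = -3*(5 + 8*√5) = -15 - 24*√5 ≈ -68.666)
S² = (-15 - 24*√5)²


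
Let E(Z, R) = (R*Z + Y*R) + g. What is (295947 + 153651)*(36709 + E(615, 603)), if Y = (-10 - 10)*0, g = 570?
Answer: 183491734152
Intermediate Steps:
Y = 0 (Y = -20*0 = 0)
E(Z, R) = 570 + R*Z (E(Z, R) = (R*Z + 0*R) + 570 = (R*Z + 0) + 570 = R*Z + 570 = 570 + R*Z)
(295947 + 153651)*(36709 + E(615, 603)) = (295947 + 153651)*(36709 + (570 + 603*615)) = 449598*(36709 + (570 + 370845)) = 449598*(36709 + 371415) = 449598*408124 = 183491734152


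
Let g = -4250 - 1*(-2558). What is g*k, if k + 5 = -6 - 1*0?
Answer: 18612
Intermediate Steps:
g = -1692 (g = -4250 + 2558 = -1692)
k = -11 (k = -5 + (-6 - 1*0) = -5 + (-6 + 0) = -5 - 6 = -11)
g*k = -1692*(-11) = 18612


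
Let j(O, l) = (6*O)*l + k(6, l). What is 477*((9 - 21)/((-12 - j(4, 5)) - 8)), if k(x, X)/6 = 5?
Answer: 2862/85 ≈ 33.671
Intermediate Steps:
k(x, X) = 30 (k(x, X) = 6*5 = 30)
j(O, l) = 30 + 6*O*l (j(O, l) = (6*O)*l + 30 = 6*O*l + 30 = 30 + 6*O*l)
477*((9 - 21)/((-12 - j(4, 5)) - 8)) = 477*((9 - 21)/((-12 - (30 + 6*4*5)) - 8)) = 477*(-12/((-12 - (30 + 120)) - 8)) = 477*(-12/((-12 - 1*150) - 8)) = 477*(-12/((-12 - 150) - 8)) = 477*(-12/(-162 - 8)) = 477*(-12/(-170)) = 477*(-12*(-1/170)) = 477*(6/85) = 2862/85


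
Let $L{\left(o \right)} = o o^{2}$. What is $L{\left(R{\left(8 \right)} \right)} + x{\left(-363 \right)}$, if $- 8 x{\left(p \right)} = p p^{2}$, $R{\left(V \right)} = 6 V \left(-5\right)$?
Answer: $- \frac{62759853}{8} \approx -7.845 \cdot 10^{6}$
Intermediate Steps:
$R{\left(V \right)} = - 30 V$
$L{\left(o \right)} = o^{3}$
$x{\left(p \right)} = - \frac{p^{3}}{8}$ ($x{\left(p \right)} = - \frac{p p^{2}}{8} = - \frac{p^{3}}{8}$)
$L{\left(R{\left(8 \right)} \right)} + x{\left(-363 \right)} = \left(\left(-30\right) 8\right)^{3} - \frac{\left(-363\right)^{3}}{8} = \left(-240\right)^{3} - - \frac{47832147}{8} = -13824000 + \frac{47832147}{8} = - \frac{62759853}{8}$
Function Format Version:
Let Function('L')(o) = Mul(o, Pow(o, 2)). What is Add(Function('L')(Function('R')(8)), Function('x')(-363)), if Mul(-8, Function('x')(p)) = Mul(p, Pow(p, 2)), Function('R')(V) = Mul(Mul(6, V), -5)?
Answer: Rational(-62759853, 8) ≈ -7.8450e+6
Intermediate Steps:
Function('R')(V) = Mul(-30, V)
Function('L')(o) = Pow(o, 3)
Function('x')(p) = Mul(Rational(-1, 8), Pow(p, 3)) (Function('x')(p) = Mul(Rational(-1, 8), Mul(p, Pow(p, 2))) = Mul(Rational(-1, 8), Pow(p, 3)))
Add(Function('L')(Function('R')(8)), Function('x')(-363)) = Add(Pow(Mul(-30, 8), 3), Mul(Rational(-1, 8), Pow(-363, 3))) = Add(Pow(-240, 3), Mul(Rational(-1, 8), -47832147)) = Add(-13824000, Rational(47832147, 8)) = Rational(-62759853, 8)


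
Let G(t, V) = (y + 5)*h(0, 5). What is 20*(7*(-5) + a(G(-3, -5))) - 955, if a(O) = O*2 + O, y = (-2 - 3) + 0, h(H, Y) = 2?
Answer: -1655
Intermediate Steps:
y = -5 (y = -5 + 0 = -5)
G(t, V) = 0 (G(t, V) = (-5 + 5)*2 = 0*2 = 0)
a(O) = 3*O (a(O) = 2*O + O = 3*O)
20*(7*(-5) + a(G(-3, -5))) - 955 = 20*(7*(-5) + 3*0) - 955 = 20*(-35 + 0) - 955 = 20*(-35) - 955 = -700 - 955 = -1655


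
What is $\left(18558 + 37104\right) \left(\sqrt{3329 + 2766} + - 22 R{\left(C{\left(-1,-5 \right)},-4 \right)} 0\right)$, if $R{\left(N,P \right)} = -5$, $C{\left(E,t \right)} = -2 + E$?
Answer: $55662 \sqrt{6095} \approx 4.3456 \cdot 10^{6}$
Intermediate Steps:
$\left(18558 + 37104\right) \left(\sqrt{3329 + 2766} + - 22 R{\left(C{\left(-1,-5 \right)},-4 \right)} 0\right) = \left(18558 + 37104\right) \left(\sqrt{3329 + 2766} + \left(-22\right) \left(-5\right) 0\right) = 55662 \left(\sqrt{6095} + 110 \cdot 0\right) = 55662 \left(\sqrt{6095} + 0\right) = 55662 \sqrt{6095}$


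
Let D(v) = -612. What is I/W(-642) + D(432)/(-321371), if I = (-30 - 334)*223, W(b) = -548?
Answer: 6521665547/44027827 ≈ 148.13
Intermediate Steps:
I = -81172 (I = -364*223 = -81172)
I/W(-642) + D(432)/(-321371) = -81172/(-548) - 612/(-321371) = -81172*(-1/548) - 612*(-1/321371) = 20293/137 + 612/321371 = 6521665547/44027827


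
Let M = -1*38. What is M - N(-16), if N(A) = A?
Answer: -22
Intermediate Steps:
M = -38
M - N(-16) = -38 - 1*(-16) = -38 + 16 = -22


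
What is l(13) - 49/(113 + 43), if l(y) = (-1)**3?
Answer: -205/156 ≈ -1.3141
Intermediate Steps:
l(y) = -1
l(13) - 49/(113 + 43) = -1 - 49/(113 + 43) = -1 - 49/156 = -205/156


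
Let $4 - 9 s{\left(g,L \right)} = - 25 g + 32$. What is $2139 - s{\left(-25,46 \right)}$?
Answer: $\frac{19904}{9} \approx 2211.6$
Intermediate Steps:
$s{\left(g,L \right)} = - \frac{28}{9} + \frac{25 g}{9}$ ($s{\left(g,L \right)} = \frac{4}{9} - \frac{- 25 g + 32}{9} = \frac{4}{9} - \frac{32 - 25 g}{9} = \frac{4}{9} + \left(- \frac{32}{9} + \frac{25 g}{9}\right) = - \frac{28}{9} + \frac{25 g}{9}$)
$2139 - s{\left(-25,46 \right)} = 2139 - \left(- \frac{28}{9} + \frac{25}{9} \left(-25\right)\right) = 2139 - \left(- \frac{28}{9} - \frac{625}{9}\right) = 2139 - - \frac{653}{9} = 2139 + \frac{653}{9} = \frac{19904}{9}$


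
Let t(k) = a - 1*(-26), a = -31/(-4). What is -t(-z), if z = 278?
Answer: -135/4 ≈ -33.750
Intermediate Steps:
a = 31/4 (a = -31*(-1/4) = 31/4 ≈ 7.7500)
t(k) = 135/4 (t(k) = 31/4 - 1*(-26) = 31/4 + 26 = 135/4)
-t(-z) = -1*135/4 = -135/4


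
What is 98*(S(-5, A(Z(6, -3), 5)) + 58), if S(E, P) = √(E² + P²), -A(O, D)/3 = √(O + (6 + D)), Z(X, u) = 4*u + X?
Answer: 5684 + 98*√70 ≈ 6503.9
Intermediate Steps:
Z(X, u) = X + 4*u
A(O, D) = -3*√(6 + D + O) (A(O, D) = -3*√(O + (6 + D)) = -3*√(6 + D + O))
98*(S(-5, A(Z(6, -3), 5)) + 58) = 98*(√((-5)² + (-3*√(6 + 5 + (6 + 4*(-3))))²) + 58) = 98*(√(25 + (-3*√(6 + 5 + (6 - 12)))²) + 58) = 98*(√(25 + (-3*√(6 + 5 - 6))²) + 58) = 98*(√(25 + (-3*√5)²) + 58) = 98*(√(25 + 45) + 58) = 98*(√70 + 58) = 98*(58 + √70) = 5684 + 98*√70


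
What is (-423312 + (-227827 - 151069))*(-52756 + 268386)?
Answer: -172980111040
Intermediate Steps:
(-423312 + (-227827 - 151069))*(-52756 + 268386) = (-423312 - 378896)*215630 = -802208*215630 = -172980111040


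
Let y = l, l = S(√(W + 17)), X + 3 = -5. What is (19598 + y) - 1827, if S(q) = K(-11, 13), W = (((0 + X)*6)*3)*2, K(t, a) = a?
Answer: 17784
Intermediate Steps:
X = -8 (X = -3 - 5 = -8)
W = -288 (W = (((0 - 8)*6)*3)*2 = (-8*6*3)*2 = -48*3*2 = -144*2 = -288)
S(q) = 13
l = 13
y = 13
(19598 + y) - 1827 = (19598 + 13) - 1827 = 19611 - 1827 = 17784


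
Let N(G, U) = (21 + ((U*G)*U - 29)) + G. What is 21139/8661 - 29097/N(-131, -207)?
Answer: 118912783879/48617293638 ≈ 2.4459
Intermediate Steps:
N(G, U) = -8 + G + G*U**2 (N(G, U) = (21 + ((G*U)*U - 29)) + G = (21 + (G*U**2 - 29)) + G = (21 + (-29 + G*U**2)) + G = (-8 + G*U**2) + G = -8 + G + G*U**2)
21139/8661 - 29097/N(-131, -207) = 21139/8661 - 29097/(-8 - 131 - 131*(-207)**2) = 21139*(1/8661) - 29097/(-8 - 131 - 131*42849) = 21139/8661 - 29097/(-8 - 131 - 5613219) = 21139/8661 - 29097/(-5613358) = 21139/8661 - 29097*(-1/5613358) = 21139/8661 + 29097/5613358 = 118912783879/48617293638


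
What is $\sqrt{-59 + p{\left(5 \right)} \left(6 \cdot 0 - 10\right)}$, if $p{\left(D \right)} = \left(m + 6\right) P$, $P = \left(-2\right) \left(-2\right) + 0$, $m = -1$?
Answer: $i \sqrt{259} \approx 16.093 i$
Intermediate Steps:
$P = 4$ ($P = 4 + 0 = 4$)
$p{\left(D \right)} = 20$ ($p{\left(D \right)} = \left(-1 + 6\right) 4 = 5 \cdot 4 = 20$)
$\sqrt{-59 + p{\left(5 \right)} \left(6 \cdot 0 - 10\right)} = \sqrt{-59 + 20 \left(6 \cdot 0 - 10\right)} = \sqrt{-59 + 20 \left(0 - 10\right)} = \sqrt{-59 + 20 \left(-10\right)} = \sqrt{-59 - 200} = \sqrt{-259} = i \sqrt{259}$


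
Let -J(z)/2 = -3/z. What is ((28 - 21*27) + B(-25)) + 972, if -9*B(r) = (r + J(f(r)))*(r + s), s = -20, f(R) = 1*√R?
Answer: 308 - 6*I ≈ 308.0 - 6.0*I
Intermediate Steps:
f(R) = √R
J(z) = 6/z (J(z) = -(-6)/z = 6/z)
B(r) = -(-20 + r)*(r + 6/√r)/9 (B(r) = -(r + 6/(√r))*(r - 20)/9 = -(r + 6/√r)*(-20 + r)/9 = -(-20 + r)*(r + 6/√r)/9)
((28 - 21*27) + B(-25)) + 972 = ((28 - 21*27) + (120 - (-25)^(5/2) - 6*(-25) + 20*(-25)^(3/2))/(9*√(-25))) + 972 = ((28 - 567) + (-I/5)*(120 - 3125*I + 150 + 20*(-125*I))/9) + 972 = (-539 + (-I/5)*(120 - 3125*I + 150 - 2500*I)/9) + 972 = (-539 + (-I/5)*(270 - 5625*I)/9) + 972 = (-539 - I*(270 - 5625*I)/45) + 972 = 433 - I*(270 - 5625*I)/45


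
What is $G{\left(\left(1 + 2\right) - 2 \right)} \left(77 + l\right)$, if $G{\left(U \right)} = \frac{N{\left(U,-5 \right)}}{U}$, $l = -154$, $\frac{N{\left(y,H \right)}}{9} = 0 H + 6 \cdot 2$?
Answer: $-8316$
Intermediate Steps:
$N{\left(y,H \right)} = 108$ ($N{\left(y,H \right)} = 9 \left(0 H + 6 \cdot 2\right) = 9 \left(0 + 12\right) = 9 \cdot 12 = 108$)
$G{\left(U \right)} = \frac{108}{U}$
$G{\left(\left(1 + 2\right) - 2 \right)} \left(77 + l\right) = \frac{108}{\left(1 + 2\right) - 2} \left(77 - 154\right) = \frac{108}{3 - 2} \left(-77\right) = \frac{108}{1} \left(-77\right) = 108 \cdot 1 \left(-77\right) = 108 \left(-77\right) = -8316$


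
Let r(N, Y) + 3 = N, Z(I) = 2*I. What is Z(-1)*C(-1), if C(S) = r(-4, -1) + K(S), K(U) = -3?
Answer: 20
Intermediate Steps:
r(N, Y) = -3 + N
C(S) = -10 (C(S) = (-3 - 4) - 3 = -7 - 3 = -10)
Z(-1)*C(-1) = (2*(-1))*(-10) = -2*(-10) = 20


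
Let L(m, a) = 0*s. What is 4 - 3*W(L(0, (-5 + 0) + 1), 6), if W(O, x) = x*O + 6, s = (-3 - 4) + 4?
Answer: -14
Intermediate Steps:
s = -3 (s = -7 + 4 = -3)
L(m, a) = 0 (L(m, a) = 0*(-3) = 0)
W(O, x) = 6 + O*x (W(O, x) = O*x + 6 = 6 + O*x)
4 - 3*W(L(0, (-5 + 0) + 1), 6) = 4 - 3*(6 + 0*6) = 4 - 3*(6 + 0) = 4 - 3*6 = 4 - 18 = -14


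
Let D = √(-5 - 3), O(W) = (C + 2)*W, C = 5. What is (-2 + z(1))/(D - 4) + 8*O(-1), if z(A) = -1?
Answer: -111/2 + I*√2/4 ≈ -55.5 + 0.35355*I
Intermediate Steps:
O(W) = 7*W (O(W) = (5 + 2)*W = 7*W)
D = 2*I*√2 (D = √(-8) = 2*I*√2 ≈ 2.8284*I)
(-2 + z(1))/(D - 4) + 8*O(-1) = (-2 - 1)/(2*I*√2 - 4) + 8*(7*(-1)) = -3/(-4 + 2*I*√2) + 8*(-7) = -3/(-4 + 2*I*√2) - 56 = -56 - 3/(-4 + 2*I*√2)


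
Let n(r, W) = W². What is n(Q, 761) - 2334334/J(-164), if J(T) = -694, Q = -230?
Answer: 202122154/347 ≈ 5.8249e+5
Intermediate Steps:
n(Q, 761) - 2334334/J(-164) = 761² - 2334334/(-694) = 579121 - 2334334*(-1)/694 = 579121 - 1*(-1167167/347) = 579121 + 1167167/347 = 202122154/347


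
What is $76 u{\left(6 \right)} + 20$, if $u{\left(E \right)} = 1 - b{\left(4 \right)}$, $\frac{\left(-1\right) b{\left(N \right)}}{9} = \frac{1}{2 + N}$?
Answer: $210$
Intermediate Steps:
$b{\left(N \right)} = - \frac{9}{2 + N}$
$u{\left(E \right)} = \frac{5}{2}$ ($u{\left(E \right)} = 1 - - \frac{9}{2 + 4} = 1 - - \frac{9}{6} = 1 - \left(-9\right) \frac{1}{6} = 1 - - \frac{3}{2} = 1 + \frac{3}{2} = \frac{5}{2}$)
$76 u{\left(6 \right)} + 20 = 76 \cdot \frac{5}{2} + 20 = 190 + 20 = 210$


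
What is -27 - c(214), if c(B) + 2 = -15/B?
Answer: -5335/214 ≈ -24.930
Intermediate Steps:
c(B) = -2 - 15/B
-27 - c(214) = -27 - (-2 - 15/214) = -27 - 1*(-443/214) = -27 + 443/214 = -5335/214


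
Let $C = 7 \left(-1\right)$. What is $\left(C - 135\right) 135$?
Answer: $-19170$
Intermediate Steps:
$C = -7$
$\left(C - 135\right) 135 = \left(-7 - 135\right) 135 = \left(-142\right) 135 = -19170$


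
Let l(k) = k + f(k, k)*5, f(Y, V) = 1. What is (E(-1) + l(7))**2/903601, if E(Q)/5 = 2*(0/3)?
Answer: 144/903601 ≈ 0.00015936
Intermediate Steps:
l(k) = 5 + k (l(k) = k + 1*5 = k + 5 = 5 + k)
E(Q) = 0 (E(Q) = 5*(2*(0/3)) = 5*(2*(0*(1/3))) = 5*(2*0) = 5*0 = 0)
(E(-1) + l(7))**2/903601 = (0 + (5 + 7))**2/903601 = (0 + 12)**2*(1/903601) = 12**2*(1/903601) = 144*(1/903601) = 144/903601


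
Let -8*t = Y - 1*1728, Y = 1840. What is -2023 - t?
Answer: -2009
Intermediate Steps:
t = -14 (t = -(1840 - 1*1728)/8 = -(1840 - 1728)/8 = -1/8*112 = -14)
-2023 - t = -2023 - 1*(-14) = -2023 + 14 = -2009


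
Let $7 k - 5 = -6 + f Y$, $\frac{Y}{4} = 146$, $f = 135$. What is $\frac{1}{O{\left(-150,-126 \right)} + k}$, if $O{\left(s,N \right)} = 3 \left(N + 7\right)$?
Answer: $\frac{7}{76340} \approx 9.1695 \cdot 10^{-5}$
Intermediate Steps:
$O{\left(s,N \right)} = 21 + 3 N$ ($O{\left(s,N \right)} = 3 \left(7 + N\right) = 21 + 3 N$)
$Y = 584$ ($Y = 4 \cdot 146 = 584$)
$k = \frac{78839}{7}$ ($k = \frac{5}{7} + \frac{-6 + 135 \cdot 584}{7} = \frac{5}{7} + \frac{-6 + 78840}{7} = \frac{5}{7} + \frac{1}{7} \cdot 78834 = \frac{5}{7} + 11262 = \frac{78839}{7} \approx 11263.0$)
$\frac{1}{O{\left(-150,-126 \right)} + k} = \frac{1}{\left(21 + 3 \left(-126\right)\right) + \frac{78839}{7}} = \frac{1}{\left(21 - 378\right) + \frac{78839}{7}} = \frac{1}{-357 + \frac{78839}{7}} = \frac{1}{\frac{76340}{7}} = \frac{7}{76340}$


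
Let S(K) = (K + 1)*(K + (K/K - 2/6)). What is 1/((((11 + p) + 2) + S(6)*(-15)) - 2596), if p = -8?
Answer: -1/3291 ≈ -0.00030386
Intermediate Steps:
S(K) = (1 + K)*(2/3 + K) (S(K) = (1 + K)*(K + (1 - 2*1/6)) = (1 + K)*(K + (1 - 1/3)) = (1 + K)*(K + 2/3) = (1 + K)*(2/3 + K))
1/((((11 + p) + 2) + S(6)*(-15)) - 2596) = 1/((((11 - 8) + 2) + (2/3 + 6**2 + (5/3)*6)*(-15)) - 2596) = 1/(((3 + 2) + (2/3 + 36 + 10)*(-15)) - 2596) = 1/((5 + (140/3)*(-15)) - 2596) = 1/((5 - 700) - 2596) = 1/(-695 - 2596) = 1/(-3291) = -1/3291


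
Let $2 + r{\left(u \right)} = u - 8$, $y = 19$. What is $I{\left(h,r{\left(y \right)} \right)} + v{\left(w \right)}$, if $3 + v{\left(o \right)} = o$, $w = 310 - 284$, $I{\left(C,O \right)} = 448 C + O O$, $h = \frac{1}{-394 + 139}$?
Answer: $\frac{26072}{255} \approx 102.24$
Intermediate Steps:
$h = - \frac{1}{255}$ ($h = \frac{1}{-255} = - \frac{1}{255} \approx -0.0039216$)
$r{\left(u \right)} = -10 + u$ ($r{\left(u \right)} = -2 + \left(u - 8\right) = -2 + \left(-8 + u\right) = -10 + u$)
$I{\left(C,O \right)} = O^{2} + 448 C$ ($I{\left(C,O \right)} = 448 C + O^{2} = O^{2} + 448 C$)
$w = 26$ ($w = 310 - 284 = 26$)
$v{\left(o \right)} = -3 + o$
$I{\left(h,r{\left(y \right)} \right)} + v{\left(w \right)} = \left(\left(-10 + 19\right)^{2} + 448 \left(- \frac{1}{255}\right)\right) + \left(-3 + 26\right) = \left(9^{2} - \frac{448}{255}\right) + 23 = \left(81 - \frac{448}{255}\right) + 23 = \frac{20207}{255} + 23 = \frac{26072}{255}$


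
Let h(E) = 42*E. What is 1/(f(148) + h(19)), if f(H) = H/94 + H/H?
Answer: 47/37627 ≈ 0.0012491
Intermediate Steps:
f(H) = 1 + H/94 (f(H) = H*(1/94) + 1 = H/94 + 1 = 1 + H/94)
1/(f(148) + h(19)) = 1/((1 + (1/94)*148) + 42*19) = 1/((1 + 74/47) + 798) = 1/(121/47 + 798) = 1/(37627/47) = 47/37627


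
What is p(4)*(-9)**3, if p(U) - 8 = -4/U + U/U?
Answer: -5832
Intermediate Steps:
p(U) = 9 - 4/U (p(U) = 8 + (-4/U + U/U) = 8 + (-4/U + 1) = 8 + (1 - 4/U) = 9 - 4/U)
p(4)*(-9)**3 = (9 - 4/4)*(-9)**3 = (9 - 4*1/4)*(-729) = (9 - 1)*(-729) = 8*(-729) = -5832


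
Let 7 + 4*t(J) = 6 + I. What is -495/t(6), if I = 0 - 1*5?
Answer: 330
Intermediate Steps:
I = -5 (I = 0 - 5 = -5)
t(J) = -3/2 (t(J) = -7/4 + (6 - 5)/4 = -7/4 + (1/4)*1 = -7/4 + 1/4 = -3/2)
-495/t(6) = -495/(-3/2) = -495*(-2/3) = 330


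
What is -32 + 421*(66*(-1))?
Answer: -27818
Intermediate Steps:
-32 + 421*(66*(-1)) = -32 + 421*(-66) = -32 - 27786 = -27818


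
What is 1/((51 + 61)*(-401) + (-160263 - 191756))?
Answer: -1/396931 ≈ -2.5193e-6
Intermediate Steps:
1/((51 + 61)*(-401) + (-160263 - 191756)) = 1/(112*(-401) - 352019) = 1/(-44912 - 352019) = 1/(-396931) = -1/396931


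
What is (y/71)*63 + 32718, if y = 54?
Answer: 2326380/71 ≈ 32766.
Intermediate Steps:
(y/71)*63 + 32718 = (54/71)*63 + 32718 = 3402/71 + 32718 = 2326380/71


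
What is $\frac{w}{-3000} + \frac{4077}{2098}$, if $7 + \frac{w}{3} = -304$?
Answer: $\frac{2364739}{1049000} \approx 2.2543$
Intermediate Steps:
$w = -933$ ($w = -21 + 3 \left(-304\right) = -21 - 912 = -933$)
$\frac{w}{-3000} + \frac{4077}{2098} = - \frac{933}{-3000} + \frac{4077}{2098} = \left(-933\right) \left(- \frac{1}{3000}\right) + 4077 \cdot \frac{1}{2098} = \frac{311}{1000} + \frac{4077}{2098} = \frac{2364739}{1049000}$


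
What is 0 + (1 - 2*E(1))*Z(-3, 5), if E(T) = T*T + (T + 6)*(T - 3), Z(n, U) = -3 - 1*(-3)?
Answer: 0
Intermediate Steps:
Z(n, U) = 0 (Z(n, U) = -3 + 3 = 0)
E(T) = T**2 + (-3 + T)*(6 + T) (E(T) = T**2 + (6 + T)*(-3 + T) = T**2 + (-3 + T)*(6 + T))
0 + (1 - 2*E(1))*Z(-3, 5) = 0 + (1 - 2*(-18 + 2*1**2 + 3*1))*0 = 0 + (1 - 2*(-18 + 2*1 + 3))*0 = 0 + (1 - 2*(-18 + 2 + 3))*0 = 0 + (1 - 2*(-13))*0 = 0 + (1 + 26)*0 = 0 + 27*0 = 0 + 0 = 0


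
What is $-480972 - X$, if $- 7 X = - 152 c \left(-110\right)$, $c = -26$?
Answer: $- \frac{3801524}{7} \approx -5.4308 \cdot 10^{5}$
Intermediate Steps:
$X = \frac{434720}{7}$ ($X = - \frac{\left(-152\right) \left(-26\right) \left(-110\right)}{7} = - \frac{3952 \left(-110\right)}{7} = \left(- \frac{1}{7}\right) \left(-434720\right) = \frac{434720}{7} \approx 62103.0$)
$-480972 - X = -480972 - \frac{434720}{7} = - \frac{3801524}{7}$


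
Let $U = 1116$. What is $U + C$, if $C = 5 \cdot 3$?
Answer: $1131$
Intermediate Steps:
$C = 15$
$U + C = 1116 + 15 = 1131$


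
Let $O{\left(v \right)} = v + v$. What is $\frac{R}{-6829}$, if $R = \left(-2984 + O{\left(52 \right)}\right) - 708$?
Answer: $\frac{3588}{6829} \approx 0.52541$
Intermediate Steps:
$O{\left(v \right)} = 2 v$
$R = -3588$ ($R = \left(-2984 + 2 \cdot 52\right) - 708 = \left(-2984 + 104\right) - 708 = -2880 - 708 = -3588$)
$\frac{R}{-6829} = - \frac{3588}{-6829} = \left(-3588\right) \left(- \frac{1}{6829}\right) = \frac{3588}{6829}$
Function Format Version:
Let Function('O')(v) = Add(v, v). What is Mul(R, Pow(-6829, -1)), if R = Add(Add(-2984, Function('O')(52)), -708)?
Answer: Rational(3588, 6829) ≈ 0.52541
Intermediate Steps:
Function('O')(v) = Mul(2, v)
R = -3588 (R = Add(Add(-2984, Mul(2, 52)), -708) = Add(Add(-2984, 104), -708) = Add(-2880, -708) = -3588)
Mul(R, Pow(-6829, -1)) = Mul(-3588, Pow(-6829, -1)) = Mul(-3588, Rational(-1, 6829)) = Rational(3588, 6829)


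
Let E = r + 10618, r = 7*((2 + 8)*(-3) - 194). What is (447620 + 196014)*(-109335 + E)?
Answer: -64546835690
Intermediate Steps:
r = -1568 (r = 7*(10*(-3) - 194) = 7*(-30 - 194) = 7*(-224) = -1568)
E = 9050 (E = -1568 + 10618 = 9050)
(447620 + 196014)*(-109335 + E) = (447620 + 196014)*(-109335 + 9050) = 643634*(-100285) = -64546835690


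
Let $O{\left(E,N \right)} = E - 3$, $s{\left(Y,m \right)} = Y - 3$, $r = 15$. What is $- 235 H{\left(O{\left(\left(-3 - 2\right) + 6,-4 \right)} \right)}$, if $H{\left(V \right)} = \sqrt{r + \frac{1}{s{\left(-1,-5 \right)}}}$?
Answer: $- \frac{235 \sqrt{59}}{2} \approx -902.53$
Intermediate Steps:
$s{\left(Y,m \right)} = -3 + Y$
$O{\left(E,N \right)} = -3 + E$
$H{\left(V \right)} = \frac{\sqrt{59}}{2}$ ($H{\left(V \right)} = \sqrt{15 + \frac{1}{-3 - 1}} = \sqrt{15 + \frac{1}{-4}} = \sqrt{15 - \frac{1}{4}} = \sqrt{\frac{59}{4}} = \frac{\sqrt{59}}{2}$)
$- 235 H{\left(O{\left(\left(-3 - 2\right) + 6,-4 \right)} \right)} = - 235 \frac{\sqrt{59}}{2} = - \frac{235 \sqrt{59}}{2}$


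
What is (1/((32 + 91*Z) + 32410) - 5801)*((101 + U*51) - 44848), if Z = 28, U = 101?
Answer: 4018538428222/17495 ≈ 2.2970e+8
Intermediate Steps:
(1/((32 + 91*Z) + 32410) - 5801)*((101 + U*51) - 44848) = (1/((32 + 91*28) + 32410) - 5801)*((101 + 101*51) - 44848) = (1/((32 + 2548) + 32410) - 5801)*((101 + 5151) - 44848) = (1/(2580 + 32410) - 5801)*(5252 - 44848) = (1/34990 - 5801)*(-39596) = -202976989/34990*(-39596) = 4018538428222/17495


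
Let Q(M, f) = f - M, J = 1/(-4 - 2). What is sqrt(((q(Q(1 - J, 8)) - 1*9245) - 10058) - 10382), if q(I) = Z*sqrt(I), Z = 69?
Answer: sqrt(-118740 + 46*sqrt(246))/2 ≈ 171.77*I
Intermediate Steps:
J = -1/6 (J = 1/(-6) = -1/6 ≈ -0.16667)
q(I) = 69*sqrt(I)
sqrt(((q(Q(1 - J, 8)) - 1*9245) - 10058) - 10382) = sqrt(((69*sqrt(8 - (1 - 1*(-1/6))) - 1*9245) - 10058) - 10382) = sqrt(((69*sqrt(8 - (1 + 1/6)) - 9245) - 10058) - 10382) = sqrt(((69*sqrt(8 - 1*7/6) - 9245) - 10058) - 10382) = sqrt(((69*sqrt(8 - 7/6) - 9245) - 10058) - 10382) = sqrt(((69*sqrt(41/6) - 9245) - 10058) - 10382) = sqrt(((69*(sqrt(246)/6) - 9245) - 10058) - 10382) = sqrt(((23*sqrt(246)/2 - 9245) - 10058) - 10382) = sqrt(((-9245 + 23*sqrt(246)/2) - 10058) - 10382) = sqrt((-19303 + 23*sqrt(246)/2) - 10382) = sqrt(-29685 + 23*sqrt(246)/2)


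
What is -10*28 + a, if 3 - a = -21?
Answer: -256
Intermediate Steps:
a = 24 (a = 3 - 1*(-21) = 3 + 21 = 24)
-10*28 + a = -10*28 + 24 = -280 + 24 = -256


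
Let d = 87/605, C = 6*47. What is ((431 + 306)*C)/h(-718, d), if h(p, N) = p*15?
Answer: -34639/1795 ≈ -19.297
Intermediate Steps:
C = 282
d = 87/605 (d = 87*(1/605) = 87/605 ≈ 0.14380)
h(p, N) = 15*p
((431 + 306)*C)/h(-718, d) = ((431 + 306)*282)/((15*(-718))) = (737*282)/(-10770) = 207834*(-1/10770) = -34639/1795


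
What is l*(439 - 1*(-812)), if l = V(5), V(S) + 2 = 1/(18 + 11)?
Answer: -71307/29 ≈ -2458.9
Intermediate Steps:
V(S) = -57/29 (V(S) = -2 + 1/(18 + 11) = -2 + 1/29 = -57/29)
l = -57/29 ≈ -1.9655
l*(439 - 1*(-812)) = -57*(439 - 1*(-812))/29 = -57*(439 + 812)/29 = -57/29*1251 = -71307/29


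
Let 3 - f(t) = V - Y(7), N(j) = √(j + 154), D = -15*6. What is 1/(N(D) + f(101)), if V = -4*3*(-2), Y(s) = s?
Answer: -⅙ ≈ -0.16667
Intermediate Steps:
D = -90
N(j) = √(154 + j)
V = 24 (V = -12*(-2) = 24)
f(t) = -14 (f(t) = 3 - (24 - 1*7) = 3 - (24 - 7) = 3 - 1*17 = 3 - 17 = -14)
1/(N(D) + f(101)) = 1/(√(154 - 90) - 14) = 1/(√64 - 14) = 1/(8 - 14) = 1/(-6) = -⅙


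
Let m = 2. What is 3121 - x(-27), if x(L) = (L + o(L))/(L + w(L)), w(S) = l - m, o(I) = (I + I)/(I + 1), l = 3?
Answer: 527287/169 ≈ 3120.0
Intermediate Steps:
o(I) = 2*I/(1 + I) (o(I) = (2*I)/(1 + I) = 2*I/(1 + I))
w(S) = 1 (w(S) = 3 - 1*2 = 3 - 2 = 1)
x(L) = (L + 2*L/(1 + L))/(1 + L) (x(L) = (L + 2*L/(1 + L))/(L + 1) = (L + 2*L/(1 + L))/(1 + L))
3121 - x(-27) = 3121 - (-27)*(3 - 27)/(1 - 27)² = 3121 - (-27)*(-24)/(-26)² = 3121 - (-27)*(-24)/676 = 3121 - 1*162/169 = 3121 - 162/169 = 527287/169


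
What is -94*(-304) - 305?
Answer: 28271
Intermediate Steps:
-94*(-304) - 305 = 28576 - 305 = 28271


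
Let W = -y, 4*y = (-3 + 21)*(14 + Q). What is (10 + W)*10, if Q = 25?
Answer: -1655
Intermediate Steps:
y = 351/2 (y = ((-3 + 21)*(14 + 25))/4 = (18*39)/4 = (1/4)*702 = 351/2 ≈ 175.50)
W = -351/2 (W = -1*351/2 = -351/2 ≈ -175.50)
(10 + W)*10 = (10 - 351/2)*10 = -331/2*10 = -1655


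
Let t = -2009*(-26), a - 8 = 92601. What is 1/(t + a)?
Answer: 1/144843 ≈ 6.9040e-6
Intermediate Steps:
a = 92609 (a = 8 + 92601 = 92609)
t = 52234
1/(t + a) = 1/(52234 + 92609) = 1/144843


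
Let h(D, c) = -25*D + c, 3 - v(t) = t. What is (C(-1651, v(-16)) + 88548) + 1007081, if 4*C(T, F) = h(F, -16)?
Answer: 4382025/4 ≈ 1.0955e+6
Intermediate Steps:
v(t) = 3 - t
h(D, c) = c - 25*D
C(T, F) = -4 - 25*F/4 (C(T, F) = (-16 - 25*F)/4 = -4 - 25*F/4)
(C(-1651, v(-16)) + 88548) + 1007081 = ((-4 - 25*(3 - 1*(-16))/4) + 88548) + 1007081 = ((-4 - 25*(3 + 16)/4) + 88548) + 1007081 = ((-4 - 25/4*19) + 88548) + 1007081 = ((-4 - 475/4) + 88548) + 1007081 = (-491/4 + 88548) + 1007081 = 353701/4 + 1007081 = 4382025/4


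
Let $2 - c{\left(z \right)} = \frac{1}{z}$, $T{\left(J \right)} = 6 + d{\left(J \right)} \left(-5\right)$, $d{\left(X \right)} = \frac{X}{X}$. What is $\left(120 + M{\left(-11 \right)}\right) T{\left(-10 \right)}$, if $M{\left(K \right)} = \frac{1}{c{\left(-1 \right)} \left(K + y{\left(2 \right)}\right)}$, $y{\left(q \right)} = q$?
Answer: $\frac{3239}{27} \approx 119.96$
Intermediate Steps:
$d{\left(X \right)} = 1$
$T{\left(J \right)} = 1$ ($T{\left(J \right)} = 6 + 1 \left(-5\right) = 6 - 5 = 1$)
$c{\left(z \right)} = 2 - \frac{1}{z}$
$M{\left(K \right)} = \frac{1}{6 + 3 K}$ ($M{\left(K \right)} = \frac{1}{\left(2 - \frac{1}{-1}\right) \left(K + 2\right)} = \frac{1}{\left(2 - -1\right) \left(2 + K\right)} = \frac{1}{\left(2 + 1\right) \left(2 + K\right)} = \frac{1}{3 \left(2 + K\right)} = \frac{1}{6 + 3 K}$)
$\left(120 + M{\left(-11 \right)}\right) T{\left(-10 \right)} = \left(120 + \frac{1}{3 \left(2 - 11\right)}\right) 1 = \left(120 + \frac{1}{3 \left(-9\right)}\right) 1 = \left(120 + \frac{1}{3} \left(- \frac{1}{9}\right)\right) 1 = \left(120 - \frac{1}{27}\right) 1 = \frac{3239}{27} \cdot 1 = \frac{3239}{27}$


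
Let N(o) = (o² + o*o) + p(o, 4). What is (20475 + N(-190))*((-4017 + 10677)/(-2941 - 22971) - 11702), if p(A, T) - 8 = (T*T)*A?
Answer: -6795586712103/6478 ≈ -1.0490e+9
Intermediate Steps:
p(A, T) = 8 + A*T² (p(A, T) = 8 + (T*T)*A = 8 + T²*A = 8 + A*T²)
N(o) = 8 + 2*o² + 16*o (N(o) = (o² + o*o) + (8 + o*4²) = (o² + o²) + (8 + o*16) = 2*o² + (8 + 16*o) = 8 + 2*o² + 16*o)
(20475 + N(-190))*((-4017 + 10677)/(-2941 - 22971) - 11702) = (20475 + (8 + 2*(-190)² + 16*(-190)))*((-4017 + 10677)/(-2941 - 22971) - 11702) = (20475 + (8 + 2*36100 - 3040))*(6660/(-25912) - 11702) = (20475 + (8 + 72200 - 3040))*(6660*(-1/25912) - 11702) = (20475 + 69168)*(-1665/6478 - 11702) = 89643*(-75807221/6478) = -6795586712103/6478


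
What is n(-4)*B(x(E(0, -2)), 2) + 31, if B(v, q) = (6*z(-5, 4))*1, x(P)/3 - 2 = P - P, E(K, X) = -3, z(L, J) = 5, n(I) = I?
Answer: -89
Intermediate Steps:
x(P) = 6 (x(P) = 6 + 3*(P - P) = 6 + 3*0 = 6 + 0 = 6)
B(v, q) = 30 (B(v, q) = (6*5)*1 = 30*1 = 30)
n(-4)*B(x(E(0, -2)), 2) + 31 = -4*30 + 31 = -120 + 31 = -89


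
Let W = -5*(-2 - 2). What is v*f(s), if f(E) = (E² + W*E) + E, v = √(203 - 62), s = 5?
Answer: 130*√141 ≈ 1543.7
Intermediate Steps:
W = 20 (W = -5*(-4) = 20)
v = √141 ≈ 11.874
f(E) = E² + 21*E (f(E) = (E² + 20*E) + E = E² + 21*E)
v*f(s) = √141*(5*(21 + 5)) = √141*(5*26) = √141*130 = 130*√141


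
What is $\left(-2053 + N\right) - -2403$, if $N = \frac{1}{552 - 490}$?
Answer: $\frac{21701}{62} \approx 350.02$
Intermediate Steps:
$N = \frac{1}{62} \approx 0.016129$
$\left(-2053 + N\right) - -2403 = \left(-2053 + \frac{1}{62}\right) - -2403 = - \frac{127285}{62} + 2403 = \frac{21701}{62}$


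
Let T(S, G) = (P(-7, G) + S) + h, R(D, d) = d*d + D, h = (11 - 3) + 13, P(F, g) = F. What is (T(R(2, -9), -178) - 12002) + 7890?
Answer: -4015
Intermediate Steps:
h = 21 (h = 8 + 13 = 21)
R(D, d) = D + d**2 (R(D, d) = d**2 + D = D + d**2)
T(S, G) = 14 + S (T(S, G) = (-7 + S) + 21 = 14 + S)
(T(R(2, -9), -178) - 12002) + 7890 = ((14 + (2 + (-9)**2)) - 12002) + 7890 = ((14 + (2 + 81)) - 12002) + 7890 = ((14 + 83) - 12002) + 7890 = (97 - 12002) + 7890 = -11905 + 7890 = -4015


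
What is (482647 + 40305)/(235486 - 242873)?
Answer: -522952/7387 ≈ -70.794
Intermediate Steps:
(482647 + 40305)/(235486 - 242873) = 522952/(-7387) = 522952*(-1/7387) = -522952/7387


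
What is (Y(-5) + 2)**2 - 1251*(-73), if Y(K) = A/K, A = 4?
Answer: 2283111/25 ≈ 91325.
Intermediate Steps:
Y(K) = 4/K
(Y(-5) + 2)**2 - 1251*(-73) = (4/(-5) + 2)**2 - 1251*(-73) = (4*(-1/5) + 2)**2 - 417*(-219) = (-4/5 + 2)**2 + 91323 = (6/5)**2 + 91323 = 36/25 + 91323 = 2283111/25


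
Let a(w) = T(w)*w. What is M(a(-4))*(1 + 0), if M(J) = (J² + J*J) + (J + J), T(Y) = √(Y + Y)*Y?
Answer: -4096 + 64*I*√2 ≈ -4096.0 + 90.51*I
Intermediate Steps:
T(Y) = √2*Y^(3/2) (T(Y) = √(2*Y)*Y = (√2*√Y)*Y = √2*Y^(3/2))
a(w) = √2*w^(5/2) (a(w) = (√2*w^(3/2))*w = √2*w^(5/2))
M(J) = 2*J + 2*J² (M(J) = (J² + J²) + 2*J = 2*J² + 2*J = 2*J + 2*J²)
M(a(-4))*(1 + 0) = (2*(√2*(-4)^(5/2))*(1 + √2*(-4)^(5/2)))*(1 + 0) = (2*(√2*(32*I))*(1 + √2*(32*I)))*1 = (2*(32*I*√2)*(1 + 32*I*√2))*1 = (64*I*√2*(1 + 32*I*√2))*1 = 64*I*√2*(1 + 32*I*√2)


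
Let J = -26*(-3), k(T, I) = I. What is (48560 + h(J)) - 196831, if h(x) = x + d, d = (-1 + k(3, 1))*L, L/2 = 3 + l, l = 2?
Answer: -148193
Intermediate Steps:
J = 78
L = 10 (L = 2*(3 + 2) = 2*5 = 10)
d = 0 (d = (-1 + 1)*10 = 0*10 = 0)
h(x) = x (h(x) = x + 0 = x)
(48560 + h(J)) - 196831 = (48560 + 78) - 196831 = 48638 - 196831 = -148193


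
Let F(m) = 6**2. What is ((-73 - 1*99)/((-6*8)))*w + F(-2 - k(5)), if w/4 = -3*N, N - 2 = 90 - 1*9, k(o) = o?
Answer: -3533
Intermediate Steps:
N = 83 (N = 2 + (90 - 1*9) = 2 + (90 - 9) = 2 + 81 = 83)
F(m) = 36
w = -996 (w = 4*(-3*83) = 4*(-249) = -996)
((-73 - 1*99)/((-6*8)))*w + F(-2 - k(5)) = ((-73 - 1*99)/((-6*8)))*(-996) + 36 = ((-73 - 99)/(-48))*(-996) + 36 = -172*(-1/48)*(-996) + 36 = (43/12)*(-996) + 36 = -3569 + 36 = -3533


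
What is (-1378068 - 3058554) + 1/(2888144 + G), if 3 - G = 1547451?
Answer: -5948161368911/1340696 ≈ -4.4366e+6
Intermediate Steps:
G = -1547448 (G = 3 - 1*1547451 = 3 - 1547451 = -1547448)
(-1378068 - 3058554) + 1/(2888144 + G) = (-1378068 - 3058554) + 1/(2888144 - 1547448) = -4436622 + 1/1340696 = -5948161368911/1340696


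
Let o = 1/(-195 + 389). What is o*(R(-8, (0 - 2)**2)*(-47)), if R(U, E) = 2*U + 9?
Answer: 329/194 ≈ 1.6959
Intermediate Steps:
R(U, E) = 9 + 2*U
o = 1/194 ≈ 0.0051546
o*(R(-8, (0 - 2)**2)*(-47)) = ((9 + 2*(-8))*(-47))/194 = ((9 - 16)*(-47))/194 = (-7*(-47))/194 = (1/194)*329 = 329/194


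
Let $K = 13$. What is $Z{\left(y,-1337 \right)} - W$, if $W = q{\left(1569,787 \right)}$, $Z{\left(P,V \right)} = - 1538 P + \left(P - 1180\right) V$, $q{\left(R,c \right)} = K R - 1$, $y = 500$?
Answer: $119764$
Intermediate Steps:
$q{\left(R,c \right)} = -1 + 13 R$ ($q{\left(R,c \right)} = 13 R - 1 = -1 + 13 R$)
$Z{\left(P,V \right)} = - 1538 P + V \left(-1180 + P\right)$ ($Z{\left(P,V \right)} = - 1538 P + \left(-1180 + P\right) V = - 1538 P + V \left(-1180 + P\right)$)
$W = 20396$ ($W = -1 + 13 \cdot 1569 = -1 + 20397 = 20396$)
$Z{\left(y,-1337 \right)} - W = \left(\left(-1538\right) 500 - -1577660 + 500 \left(-1337\right)\right) - 20396 = \left(-769000 + 1577660 - 668500\right) - 20396 = 140160 - 20396 = 119764$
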